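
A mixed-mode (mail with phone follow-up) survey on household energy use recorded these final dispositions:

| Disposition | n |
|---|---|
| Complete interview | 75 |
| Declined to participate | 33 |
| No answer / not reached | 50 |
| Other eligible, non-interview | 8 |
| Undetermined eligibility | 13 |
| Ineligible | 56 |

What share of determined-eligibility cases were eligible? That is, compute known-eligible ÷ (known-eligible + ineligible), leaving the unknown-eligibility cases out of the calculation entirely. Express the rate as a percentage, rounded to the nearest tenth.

Known eligible: 75 + 33 + 50 + 8 = 166
e = 166 / (166 + 56) = 166 / 222 = 0.7477

74.8%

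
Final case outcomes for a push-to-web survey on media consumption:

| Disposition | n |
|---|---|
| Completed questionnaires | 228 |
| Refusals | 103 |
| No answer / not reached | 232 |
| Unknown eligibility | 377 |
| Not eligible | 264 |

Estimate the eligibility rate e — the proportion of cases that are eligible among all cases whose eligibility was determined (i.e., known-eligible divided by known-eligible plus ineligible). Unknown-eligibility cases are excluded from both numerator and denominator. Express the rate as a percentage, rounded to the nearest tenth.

68.1%

Determined eligible → 228 + 103 + 232 = 563
e = 563 / (563 + 264) = 563 / 827 = 0.6808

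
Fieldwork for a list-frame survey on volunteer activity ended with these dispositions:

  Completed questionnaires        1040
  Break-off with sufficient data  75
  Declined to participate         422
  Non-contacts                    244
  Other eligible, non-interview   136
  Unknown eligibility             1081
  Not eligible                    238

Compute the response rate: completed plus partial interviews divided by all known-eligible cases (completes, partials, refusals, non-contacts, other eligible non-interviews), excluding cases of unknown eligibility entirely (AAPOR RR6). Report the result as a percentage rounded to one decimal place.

Num: 1040 + 75 = 1115
Denom: 1040 + 75 + 422 + 244 + 136 = 1917
RR6 = 1115 / 1917 = 0.5816

58.2%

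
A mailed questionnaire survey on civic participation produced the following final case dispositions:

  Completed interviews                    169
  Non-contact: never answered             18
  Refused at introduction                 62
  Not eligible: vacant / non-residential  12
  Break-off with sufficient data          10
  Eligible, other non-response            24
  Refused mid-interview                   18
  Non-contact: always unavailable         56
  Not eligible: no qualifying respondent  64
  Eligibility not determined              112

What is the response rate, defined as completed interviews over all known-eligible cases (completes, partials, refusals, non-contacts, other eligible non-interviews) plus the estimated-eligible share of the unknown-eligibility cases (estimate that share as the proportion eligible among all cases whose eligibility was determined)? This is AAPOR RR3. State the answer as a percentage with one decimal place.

37.6%

Refusal or break-off = 62 + 18 = 80
Never reached = 18 + 56 = 74
Out of scope = 64 + 12 = 76
Top → 169
Known eligible → 169 + 10 + 80 + 74 + 24 = 357
e = 357 / (357 + 76) = 357 / 433 = 0.8245
Eligible share of unknowns → 0.8245 × 112 = 92.34
Denom → 357 + 92.34 = 449.34
RR3 = 169 / 449.34 = 0.3761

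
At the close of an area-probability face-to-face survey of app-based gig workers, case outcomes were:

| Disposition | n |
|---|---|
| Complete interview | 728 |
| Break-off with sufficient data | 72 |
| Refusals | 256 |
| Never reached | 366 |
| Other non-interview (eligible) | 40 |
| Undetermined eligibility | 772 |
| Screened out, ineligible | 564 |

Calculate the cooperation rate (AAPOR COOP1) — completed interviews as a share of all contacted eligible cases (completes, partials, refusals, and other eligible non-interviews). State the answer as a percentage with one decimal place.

Top → 728
Base → 728 + 72 + 256 + 40 = 1096
COOP1 = 728 / 1096 = 0.6642

66.4%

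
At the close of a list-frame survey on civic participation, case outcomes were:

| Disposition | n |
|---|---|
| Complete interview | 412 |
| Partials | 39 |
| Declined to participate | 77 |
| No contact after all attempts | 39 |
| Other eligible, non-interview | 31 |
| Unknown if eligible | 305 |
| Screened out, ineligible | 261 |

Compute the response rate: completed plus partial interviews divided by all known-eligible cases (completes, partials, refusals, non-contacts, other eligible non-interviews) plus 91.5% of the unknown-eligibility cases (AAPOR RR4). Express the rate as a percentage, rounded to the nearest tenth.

51.4%

Num → 412 + 39 = 451
Known eligible → 412 + 39 + 77 + 39 + 31 = 598
Estimated eligible among unknowns → 0.9150 × 305 = 279.07
Denom → 598 + 279.07 = 877.07
RR4 = 451 / 877.07 = 0.5142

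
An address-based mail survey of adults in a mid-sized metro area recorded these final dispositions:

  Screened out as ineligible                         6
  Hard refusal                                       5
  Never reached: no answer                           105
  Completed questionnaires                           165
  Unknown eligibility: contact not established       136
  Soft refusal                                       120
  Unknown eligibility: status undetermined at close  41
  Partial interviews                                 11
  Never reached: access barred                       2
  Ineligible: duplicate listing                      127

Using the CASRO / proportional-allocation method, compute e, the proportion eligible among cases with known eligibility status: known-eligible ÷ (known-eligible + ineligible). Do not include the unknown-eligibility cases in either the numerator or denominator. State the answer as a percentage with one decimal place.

Refused = 5 + 120 = 125
Non-contacts = 105 + 2 = 107
Unknown eligibility = 136 + 41 = 177
Not eligible = 6 + 127 = 133
Known eligible = 165 + 11 + 125 + 107 = 408
e = 408 / (408 + 133) = 408 / 541 = 0.7542

75.4%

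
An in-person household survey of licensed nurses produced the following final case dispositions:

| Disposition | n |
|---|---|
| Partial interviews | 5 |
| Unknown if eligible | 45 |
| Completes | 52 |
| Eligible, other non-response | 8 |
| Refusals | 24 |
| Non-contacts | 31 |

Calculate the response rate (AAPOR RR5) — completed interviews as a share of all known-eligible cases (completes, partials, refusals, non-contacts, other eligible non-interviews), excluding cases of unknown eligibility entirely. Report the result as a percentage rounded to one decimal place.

Num: 52
Denominator: 52 + 5 + 24 + 31 + 8 = 120
RR5 = 52 / 120 = 0.4333

43.3%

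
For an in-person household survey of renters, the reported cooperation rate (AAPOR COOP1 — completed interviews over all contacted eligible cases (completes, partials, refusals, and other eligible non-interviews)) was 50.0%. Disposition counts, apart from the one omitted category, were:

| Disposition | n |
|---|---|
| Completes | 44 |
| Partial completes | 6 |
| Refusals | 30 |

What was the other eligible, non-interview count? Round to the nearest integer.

8

COOP1 = 44 / D = 0.500
D = 44 / 0.500 = 88.0
Remaining denominator categories sum to 80
other eligible, non-interview = 88.0 − 80 ≈ 8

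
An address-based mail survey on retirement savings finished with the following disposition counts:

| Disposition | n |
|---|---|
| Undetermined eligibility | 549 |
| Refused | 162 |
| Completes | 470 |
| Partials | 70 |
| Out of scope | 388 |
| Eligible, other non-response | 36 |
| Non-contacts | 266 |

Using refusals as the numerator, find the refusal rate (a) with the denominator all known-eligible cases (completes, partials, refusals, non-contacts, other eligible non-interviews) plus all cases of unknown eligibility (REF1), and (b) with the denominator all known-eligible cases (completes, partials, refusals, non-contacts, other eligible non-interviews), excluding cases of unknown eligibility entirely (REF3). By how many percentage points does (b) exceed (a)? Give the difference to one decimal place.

Num = 162
Denom = 470 + 70 + 162 + 266 + 36 + 549 = 1553
REF1 = 162 / 1553 = 0.1043
Denom = 470 + 70 + 162 + 266 + 36 = 1004
REF3 = 162 / 1004 = 0.1614
Difference = 16.14 − 10.43 = 5.71 percentage points

5.7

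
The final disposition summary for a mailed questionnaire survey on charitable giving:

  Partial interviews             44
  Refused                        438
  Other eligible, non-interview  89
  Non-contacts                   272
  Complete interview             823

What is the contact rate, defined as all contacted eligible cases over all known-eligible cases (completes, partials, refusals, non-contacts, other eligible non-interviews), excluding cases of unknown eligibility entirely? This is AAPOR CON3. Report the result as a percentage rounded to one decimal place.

83.7%

Numerator: 823 + 44 + 438 + 89 = 1394
Denom: 823 + 44 + 438 + 272 + 89 = 1666
CON3 = 1394 / 1666 = 0.8367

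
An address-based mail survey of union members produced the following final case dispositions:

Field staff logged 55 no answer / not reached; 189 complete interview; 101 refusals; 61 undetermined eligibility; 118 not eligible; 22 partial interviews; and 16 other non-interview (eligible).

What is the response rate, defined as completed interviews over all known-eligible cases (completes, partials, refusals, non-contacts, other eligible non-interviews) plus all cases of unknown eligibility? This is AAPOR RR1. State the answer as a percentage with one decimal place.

Num → 189
Denominator → 189 + 22 + 101 + 55 + 16 + 61 = 444
RR1 = 189 / 444 = 0.4257

42.6%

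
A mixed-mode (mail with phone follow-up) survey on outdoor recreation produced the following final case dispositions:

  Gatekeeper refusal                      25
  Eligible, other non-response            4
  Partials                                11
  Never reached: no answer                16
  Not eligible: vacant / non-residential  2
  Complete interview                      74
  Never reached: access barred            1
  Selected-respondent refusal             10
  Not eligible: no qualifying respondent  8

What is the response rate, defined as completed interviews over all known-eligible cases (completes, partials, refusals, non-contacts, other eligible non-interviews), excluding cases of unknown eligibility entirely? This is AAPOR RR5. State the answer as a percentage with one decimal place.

52.5%

Refused = 25 + 10 = 35
No contact after all attempts = 16 + 1 = 17
Ineligible = 8 + 2 = 10
Top: 74
Denominator: 74 + 11 + 35 + 17 + 4 = 141
RR5 = 74 / 141 = 0.5248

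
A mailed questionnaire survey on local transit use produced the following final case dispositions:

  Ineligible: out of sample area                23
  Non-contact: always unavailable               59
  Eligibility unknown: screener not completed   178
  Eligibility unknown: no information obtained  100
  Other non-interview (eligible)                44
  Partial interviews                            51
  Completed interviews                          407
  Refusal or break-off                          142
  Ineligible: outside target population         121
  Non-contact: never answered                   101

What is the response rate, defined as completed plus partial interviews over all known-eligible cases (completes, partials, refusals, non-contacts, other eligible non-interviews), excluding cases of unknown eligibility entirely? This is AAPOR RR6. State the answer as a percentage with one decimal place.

Never reached = 101 + 59 = 160
Unknown if eligible = 178 + 100 = 278
Not eligible = 121 + 23 = 144
Numerator → 407 + 51 = 458
Denom → 407 + 51 + 142 + 160 + 44 = 804
RR6 = 458 / 804 = 0.5697

57.0%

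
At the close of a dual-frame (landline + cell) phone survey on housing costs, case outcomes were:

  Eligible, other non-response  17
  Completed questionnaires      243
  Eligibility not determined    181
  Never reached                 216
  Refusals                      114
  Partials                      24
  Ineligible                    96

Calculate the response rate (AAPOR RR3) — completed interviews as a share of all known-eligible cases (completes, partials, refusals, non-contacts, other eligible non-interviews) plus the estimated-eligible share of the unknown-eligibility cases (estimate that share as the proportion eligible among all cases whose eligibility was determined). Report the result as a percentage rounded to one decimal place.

31.5%

Top = 243
Known eligible = 243 + 24 + 114 + 216 + 17 = 614
e = 614 / (614 + 96) = 614 / 710 = 0.8648
Estimated eligible among unknowns = 0.8648 × 181 = 156.53
Base = 614 + 156.53 = 770.53
RR3 = 243 / 770.53 = 0.3154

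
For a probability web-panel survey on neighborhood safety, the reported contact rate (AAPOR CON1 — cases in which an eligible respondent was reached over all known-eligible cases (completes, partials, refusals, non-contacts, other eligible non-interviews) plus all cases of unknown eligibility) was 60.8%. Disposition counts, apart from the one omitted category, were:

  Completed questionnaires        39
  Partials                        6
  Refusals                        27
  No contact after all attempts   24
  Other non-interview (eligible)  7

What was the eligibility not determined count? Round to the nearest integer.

Numerator: 39 + 6 + 27 + 7 = 79
CON1 = 79 / D = 0.608
D = 79 / 0.608 = 129.9
Rest of base = 103
eligibility not determined = 129.9 − 103 ≈ 27

27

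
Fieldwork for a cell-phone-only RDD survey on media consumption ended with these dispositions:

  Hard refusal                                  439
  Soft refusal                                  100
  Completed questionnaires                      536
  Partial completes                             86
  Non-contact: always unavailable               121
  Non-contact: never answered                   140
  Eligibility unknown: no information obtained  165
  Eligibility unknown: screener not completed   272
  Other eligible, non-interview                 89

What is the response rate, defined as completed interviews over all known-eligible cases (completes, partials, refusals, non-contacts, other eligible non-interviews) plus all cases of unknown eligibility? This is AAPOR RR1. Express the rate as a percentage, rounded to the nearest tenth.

Refusal or break-off = 439 + 100 = 539
Never reached = 140 + 121 = 261
Eligibility not determined = 272 + 165 = 437
Top: 536
Denom: 536 + 86 + 539 + 261 + 89 + 437 = 1948
RR1 = 536 / 1948 = 0.2752

27.5%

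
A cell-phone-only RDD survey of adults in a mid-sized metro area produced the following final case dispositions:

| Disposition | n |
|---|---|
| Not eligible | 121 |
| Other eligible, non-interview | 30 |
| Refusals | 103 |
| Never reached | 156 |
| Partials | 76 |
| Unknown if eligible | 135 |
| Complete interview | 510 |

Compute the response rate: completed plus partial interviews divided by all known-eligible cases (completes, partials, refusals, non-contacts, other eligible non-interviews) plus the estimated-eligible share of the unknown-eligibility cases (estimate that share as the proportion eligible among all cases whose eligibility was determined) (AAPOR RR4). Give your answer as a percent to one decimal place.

Numerator: 510 + 76 = 586
Eligible (known): 510 + 76 + 103 + 156 + 30 = 875
e = 875 / (875 + 121) = 875 / 996 = 0.8785
e × U: 0.8785 × 135 = 118.60
Denominator: 875 + 118.60 = 993.60
RR4 = 586 / 993.60 = 0.5898

59.0%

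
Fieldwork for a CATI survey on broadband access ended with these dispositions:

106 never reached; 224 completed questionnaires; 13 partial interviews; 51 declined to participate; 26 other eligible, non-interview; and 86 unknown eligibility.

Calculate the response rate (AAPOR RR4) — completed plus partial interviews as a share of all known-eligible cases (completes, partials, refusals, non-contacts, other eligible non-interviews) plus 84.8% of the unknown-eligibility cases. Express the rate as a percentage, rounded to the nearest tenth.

Top: 224 + 13 = 237
Eligible (known): 224 + 13 + 51 + 106 + 26 = 420
e × U: 0.8480 × 86 = 72.93
Denom: 420 + 72.93 = 492.93
RR4 = 237 / 492.93 = 0.4808

48.1%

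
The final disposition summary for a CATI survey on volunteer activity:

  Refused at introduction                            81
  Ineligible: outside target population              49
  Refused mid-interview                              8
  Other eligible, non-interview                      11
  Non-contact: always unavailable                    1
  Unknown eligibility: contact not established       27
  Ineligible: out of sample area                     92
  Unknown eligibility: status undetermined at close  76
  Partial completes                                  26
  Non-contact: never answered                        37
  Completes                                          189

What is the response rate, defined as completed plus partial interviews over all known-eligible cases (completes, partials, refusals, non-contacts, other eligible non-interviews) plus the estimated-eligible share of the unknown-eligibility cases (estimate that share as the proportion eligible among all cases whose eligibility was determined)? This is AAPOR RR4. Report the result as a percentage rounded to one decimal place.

50.4%

Declined to participate = 81 + 8 = 89
Non-contacts = 37 + 1 = 38
Unknown eligibility = 27 + 76 = 103
Out of scope = 49 + 92 = 141
Numerator = 189 + 26 = 215
Determined eligible = 189 + 26 + 89 + 38 + 11 = 353
e = 353 / (353 + 141) = 353 / 494 = 0.7146
Eligible share of unknowns = 0.7146 × 103 = 73.60
Denominator = 353 + 73.60 = 426.60
RR4 = 215 / 426.60 = 0.5040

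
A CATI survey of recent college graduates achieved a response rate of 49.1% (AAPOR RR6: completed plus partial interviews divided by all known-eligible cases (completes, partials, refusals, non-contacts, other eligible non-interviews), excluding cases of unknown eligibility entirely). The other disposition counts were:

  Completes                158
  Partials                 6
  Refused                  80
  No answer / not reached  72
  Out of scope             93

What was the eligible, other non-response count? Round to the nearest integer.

18

Num → 158 + 6 = 164
RR6 = 164 / D = 0.491
D = 164 / 0.491 = 334.0
Rest of base = 316
eligible, other non-response = 334.0 − 316 ≈ 18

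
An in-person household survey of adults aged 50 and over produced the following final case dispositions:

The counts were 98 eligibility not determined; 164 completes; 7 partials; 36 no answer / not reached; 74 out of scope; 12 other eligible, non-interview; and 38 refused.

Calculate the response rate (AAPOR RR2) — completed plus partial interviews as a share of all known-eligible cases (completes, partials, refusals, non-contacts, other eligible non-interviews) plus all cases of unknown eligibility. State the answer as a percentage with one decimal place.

48.2%

Top = 164 + 7 = 171
Denominator = 164 + 7 + 38 + 36 + 12 + 98 = 355
RR2 = 171 / 355 = 0.4817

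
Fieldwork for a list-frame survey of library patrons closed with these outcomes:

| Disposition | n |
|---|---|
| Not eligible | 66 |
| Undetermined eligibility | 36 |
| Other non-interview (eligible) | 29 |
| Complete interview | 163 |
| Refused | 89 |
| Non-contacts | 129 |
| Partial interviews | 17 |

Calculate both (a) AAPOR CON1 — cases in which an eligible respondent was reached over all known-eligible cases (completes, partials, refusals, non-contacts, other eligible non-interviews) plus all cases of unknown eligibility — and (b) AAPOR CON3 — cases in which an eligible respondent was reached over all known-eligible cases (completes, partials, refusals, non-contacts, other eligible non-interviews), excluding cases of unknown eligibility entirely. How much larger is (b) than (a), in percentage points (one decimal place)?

5.4

Top = 163 + 17 + 89 + 29 = 298
Base = 163 + 17 + 89 + 129 + 29 + 36 = 463
CON1 = 298 / 463 = 0.6436
Base = 163 + 17 + 89 + 129 + 29 = 427
CON3 = 298 / 427 = 0.6979
Difference = 69.79 − 64.36 = 5.43 percentage points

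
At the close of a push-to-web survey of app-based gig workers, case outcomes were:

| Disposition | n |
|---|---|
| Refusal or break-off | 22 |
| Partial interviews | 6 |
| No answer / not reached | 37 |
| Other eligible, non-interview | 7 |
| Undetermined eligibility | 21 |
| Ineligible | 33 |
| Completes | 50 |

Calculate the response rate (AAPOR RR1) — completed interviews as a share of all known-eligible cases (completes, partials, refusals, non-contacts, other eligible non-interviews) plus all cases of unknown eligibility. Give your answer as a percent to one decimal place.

35.0%

Numerator = 50
Denom = 50 + 6 + 22 + 37 + 7 + 21 = 143
RR1 = 50 / 143 = 0.3497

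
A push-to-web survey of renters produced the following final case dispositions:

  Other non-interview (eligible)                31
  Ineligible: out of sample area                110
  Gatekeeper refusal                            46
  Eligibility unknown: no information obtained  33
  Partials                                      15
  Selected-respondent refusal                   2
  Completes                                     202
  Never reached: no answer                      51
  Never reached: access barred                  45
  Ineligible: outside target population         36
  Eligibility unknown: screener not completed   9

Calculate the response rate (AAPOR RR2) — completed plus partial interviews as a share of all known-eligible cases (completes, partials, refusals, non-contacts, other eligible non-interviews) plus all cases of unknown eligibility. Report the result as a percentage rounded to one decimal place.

Declined to participate = 46 + 2 = 48
No answer / not reached = 51 + 45 = 96
Unknown if eligible = 9 + 33 = 42
Not eligible = 36 + 110 = 146
Top = 202 + 15 = 217
Denominator = 202 + 15 + 48 + 96 + 31 + 42 = 434
RR2 = 217 / 434 = 0.5000

50.0%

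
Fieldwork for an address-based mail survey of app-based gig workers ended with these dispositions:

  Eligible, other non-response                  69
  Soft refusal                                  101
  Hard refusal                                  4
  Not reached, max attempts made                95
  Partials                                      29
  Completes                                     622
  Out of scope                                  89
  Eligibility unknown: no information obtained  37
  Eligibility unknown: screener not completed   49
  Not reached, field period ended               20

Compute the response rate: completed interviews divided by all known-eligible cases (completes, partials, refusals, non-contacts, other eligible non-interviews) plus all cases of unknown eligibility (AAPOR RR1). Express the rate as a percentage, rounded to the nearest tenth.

Refusal or break-off = 4 + 101 = 105
Never reached = 20 + 95 = 115
Unknown eligibility = 49 + 37 = 86
Num: 622
Denom: 622 + 29 + 105 + 115 + 69 + 86 = 1026
RR1 = 622 / 1026 = 0.6062

60.6%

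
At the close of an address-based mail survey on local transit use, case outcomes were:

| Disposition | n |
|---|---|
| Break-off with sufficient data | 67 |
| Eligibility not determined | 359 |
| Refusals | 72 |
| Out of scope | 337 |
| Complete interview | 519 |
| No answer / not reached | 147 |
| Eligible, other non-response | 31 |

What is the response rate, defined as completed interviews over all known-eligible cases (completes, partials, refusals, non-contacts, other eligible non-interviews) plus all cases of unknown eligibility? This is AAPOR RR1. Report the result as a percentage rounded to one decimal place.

Num: 519
Denominator: 519 + 67 + 72 + 147 + 31 + 359 = 1195
RR1 = 519 / 1195 = 0.4343

43.4%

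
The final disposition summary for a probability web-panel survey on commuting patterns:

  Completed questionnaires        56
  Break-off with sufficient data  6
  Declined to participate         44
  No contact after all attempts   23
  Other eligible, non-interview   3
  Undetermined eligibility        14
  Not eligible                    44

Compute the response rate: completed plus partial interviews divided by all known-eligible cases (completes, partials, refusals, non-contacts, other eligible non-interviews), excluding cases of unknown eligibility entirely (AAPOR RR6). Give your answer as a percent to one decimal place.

Num: 56 + 6 = 62
Denominator: 56 + 6 + 44 + 23 + 3 = 132
RR6 = 62 / 132 = 0.4697

47.0%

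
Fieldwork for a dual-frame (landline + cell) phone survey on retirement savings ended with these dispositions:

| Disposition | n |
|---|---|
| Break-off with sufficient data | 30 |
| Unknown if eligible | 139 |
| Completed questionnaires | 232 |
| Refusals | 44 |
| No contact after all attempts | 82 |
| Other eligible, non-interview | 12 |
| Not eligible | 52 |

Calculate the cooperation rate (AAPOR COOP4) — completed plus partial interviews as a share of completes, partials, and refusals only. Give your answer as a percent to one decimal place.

Num = 232 + 30 = 262
Base = 232 + 30 + 44 = 306
COOP4 = 262 / 306 = 0.8562

85.6%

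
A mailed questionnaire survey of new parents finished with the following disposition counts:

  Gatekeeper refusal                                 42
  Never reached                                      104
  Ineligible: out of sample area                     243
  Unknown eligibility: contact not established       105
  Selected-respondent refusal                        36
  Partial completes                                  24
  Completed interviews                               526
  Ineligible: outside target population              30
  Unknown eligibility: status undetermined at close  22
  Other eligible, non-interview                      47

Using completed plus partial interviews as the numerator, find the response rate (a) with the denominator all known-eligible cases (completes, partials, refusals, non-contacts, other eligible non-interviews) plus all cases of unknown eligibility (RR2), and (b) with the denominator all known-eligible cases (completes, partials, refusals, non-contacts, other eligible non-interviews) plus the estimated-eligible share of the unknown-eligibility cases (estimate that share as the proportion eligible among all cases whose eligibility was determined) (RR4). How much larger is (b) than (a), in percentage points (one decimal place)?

Refused = 42 + 36 = 78
Eligibility not determined = 105 + 22 = 127
Out of scope = 30 + 243 = 273
Numerator = 526 + 24 = 550
Denominator = 526 + 24 + 78 + 104 + 47 + 127 = 906
RR2 = 550 / 906 = 0.6071
Determined eligible = 526 + 24 + 78 + 104 + 47 = 779
e = 779 / (779 + 273) = 779 / 1052 = 0.7405
Eligible share of unknowns = 0.7405 × 127 = 94.04
Denominator = 779 + 94.04 = 873.04
RR4 = 550 / 873.04 = 0.6300
Difference = 63.00 − 60.71 = 2.29 percentage points

2.3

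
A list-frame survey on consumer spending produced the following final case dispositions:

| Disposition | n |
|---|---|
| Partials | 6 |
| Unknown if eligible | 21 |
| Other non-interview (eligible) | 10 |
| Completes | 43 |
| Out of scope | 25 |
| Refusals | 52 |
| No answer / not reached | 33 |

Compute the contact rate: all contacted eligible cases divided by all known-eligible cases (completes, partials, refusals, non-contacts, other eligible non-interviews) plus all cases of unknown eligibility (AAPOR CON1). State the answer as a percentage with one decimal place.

Num → 43 + 6 + 52 + 10 = 111
Denom → 43 + 6 + 52 + 33 + 10 + 21 = 165
CON1 = 111 / 165 = 0.6727

67.3%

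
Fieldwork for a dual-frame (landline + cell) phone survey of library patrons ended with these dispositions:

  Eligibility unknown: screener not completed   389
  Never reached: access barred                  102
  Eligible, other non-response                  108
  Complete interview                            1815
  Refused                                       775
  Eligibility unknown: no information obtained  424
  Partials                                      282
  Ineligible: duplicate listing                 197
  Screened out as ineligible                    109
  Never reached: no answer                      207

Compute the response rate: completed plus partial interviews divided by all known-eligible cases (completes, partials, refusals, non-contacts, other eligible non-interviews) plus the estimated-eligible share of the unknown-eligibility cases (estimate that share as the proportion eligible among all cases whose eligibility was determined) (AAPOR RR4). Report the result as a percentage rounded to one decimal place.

Non-contacts = 207 + 102 = 309
Eligibility not determined = 389 + 424 = 813
Not eligible = 109 + 197 = 306
Num: 1815 + 282 = 2097
Determined eligible: 1815 + 282 + 775 + 309 + 108 = 3289
e = 3289 / (3289 + 306) = 3289 / 3595 = 0.9149
e × U: 0.9149 × 813 = 743.81
Base: 3289 + 743.81 = 4032.81
RR4 = 2097 / 4032.81 = 0.5200

52.0%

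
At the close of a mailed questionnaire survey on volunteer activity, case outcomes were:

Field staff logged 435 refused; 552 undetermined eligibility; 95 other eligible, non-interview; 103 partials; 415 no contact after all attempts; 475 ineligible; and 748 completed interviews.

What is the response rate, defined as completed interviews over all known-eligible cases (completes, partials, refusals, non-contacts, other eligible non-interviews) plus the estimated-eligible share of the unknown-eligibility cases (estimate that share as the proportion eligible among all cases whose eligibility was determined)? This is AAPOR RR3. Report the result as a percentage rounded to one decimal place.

Num: 748
Determined eligible: 748 + 103 + 435 + 415 + 95 = 1796
e = 1796 / (1796 + 475) = 1796 / 2271 = 0.7908
Estimated eligible among unknowns: 0.7908 × 552 = 436.52
Denominator: 1796 + 436.52 = 2232.52
RR3 = 748 / 2232.52 = 0.3350

33.5%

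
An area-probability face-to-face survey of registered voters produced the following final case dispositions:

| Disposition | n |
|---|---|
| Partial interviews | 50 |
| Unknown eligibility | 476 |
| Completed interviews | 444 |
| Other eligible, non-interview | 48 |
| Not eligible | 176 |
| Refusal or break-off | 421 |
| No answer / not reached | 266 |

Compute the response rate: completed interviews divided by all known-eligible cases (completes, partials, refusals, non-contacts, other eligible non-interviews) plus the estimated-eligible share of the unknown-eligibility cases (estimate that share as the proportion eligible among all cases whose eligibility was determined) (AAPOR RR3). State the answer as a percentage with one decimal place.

Num → 444
Eligible (known) → 444 + 50 + 421 + 266 + 48 = 1229
e = 1229 / (1229 + 176) = 1229 / 1405 = 0.8747
Eligible share of unknowns → 0.8747 × 476 = 416.36
Denom → 1229 + 416.36 = 1645.36
RR3 = 444 / 1645.36 = 0.2698

27.0%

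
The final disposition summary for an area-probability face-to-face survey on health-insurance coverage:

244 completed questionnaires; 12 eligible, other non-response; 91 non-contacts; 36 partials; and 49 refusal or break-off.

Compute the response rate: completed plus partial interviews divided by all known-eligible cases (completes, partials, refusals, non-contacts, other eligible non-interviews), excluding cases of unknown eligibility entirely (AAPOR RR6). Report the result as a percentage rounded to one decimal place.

Numerator: 244 + 36 = 280
Denom: 244 + 36 + 49 + 91 + 12 = 432
RR6 = 280 / 432 = 0.6481

64.8%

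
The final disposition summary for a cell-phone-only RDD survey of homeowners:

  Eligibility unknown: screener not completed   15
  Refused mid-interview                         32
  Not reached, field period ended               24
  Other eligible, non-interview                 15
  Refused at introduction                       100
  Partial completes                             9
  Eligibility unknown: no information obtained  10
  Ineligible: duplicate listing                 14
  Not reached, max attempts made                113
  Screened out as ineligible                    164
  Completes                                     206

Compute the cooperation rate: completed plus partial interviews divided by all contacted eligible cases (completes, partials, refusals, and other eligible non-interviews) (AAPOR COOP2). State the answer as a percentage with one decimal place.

Refusal or break-off = 100 + 32 = 132
No answer / not reached = 24 + 113 = 137
Undetermined eligibility = 15 + 10 = 25
Out of scope = 164 + 14 = 178
Num = 206 + 9 = 215
Base = 206 + 9 + 132 + 15 = 362
COOP2 = 215 / 362 = 0.5939

59.4%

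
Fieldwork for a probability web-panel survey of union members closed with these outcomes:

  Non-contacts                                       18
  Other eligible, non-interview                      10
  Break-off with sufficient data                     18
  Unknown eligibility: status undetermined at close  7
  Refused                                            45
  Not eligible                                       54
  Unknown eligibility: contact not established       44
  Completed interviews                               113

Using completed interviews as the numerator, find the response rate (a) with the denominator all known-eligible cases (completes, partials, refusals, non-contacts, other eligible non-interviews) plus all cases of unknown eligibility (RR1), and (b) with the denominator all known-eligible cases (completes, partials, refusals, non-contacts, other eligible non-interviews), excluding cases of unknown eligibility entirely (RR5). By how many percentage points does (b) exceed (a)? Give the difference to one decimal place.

Eligibility not determined = 44 + 7 = 51
Numerator: 113
Base: 113 + 18 + 45 + 18 + 10 + 51 = 255
RR1 = 113 / 255 = 0.4431
Base: 113 + 18 + 45 + 18 + 10 = 204
RR5 = 113 / 204 = 0.5539
Difference = 55.39 − 44.31 = 11.08 percentage points

11.1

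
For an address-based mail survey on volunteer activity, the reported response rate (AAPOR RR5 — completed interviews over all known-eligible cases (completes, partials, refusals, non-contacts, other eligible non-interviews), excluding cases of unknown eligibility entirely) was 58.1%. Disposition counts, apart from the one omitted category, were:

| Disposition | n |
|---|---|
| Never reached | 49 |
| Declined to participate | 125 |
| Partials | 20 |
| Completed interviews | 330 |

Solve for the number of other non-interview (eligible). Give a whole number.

RR5 = 330 / D = 0.581
D = 330 / 0.581 = 568.0
Other denominator terms total 524
other non-interview (eligible) = 568.0 − 524 ≈ 44

44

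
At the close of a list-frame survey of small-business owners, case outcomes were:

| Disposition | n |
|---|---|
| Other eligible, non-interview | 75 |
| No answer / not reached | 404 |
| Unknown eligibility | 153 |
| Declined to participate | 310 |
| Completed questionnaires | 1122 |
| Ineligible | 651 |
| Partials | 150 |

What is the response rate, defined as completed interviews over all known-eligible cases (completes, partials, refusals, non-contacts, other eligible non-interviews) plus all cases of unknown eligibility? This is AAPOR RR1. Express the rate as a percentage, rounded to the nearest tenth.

Top: 1122
Denom: 1122 + 150 + 310 + 404 + 75 + 153 = 2214
RR1 = 1122 / 2214 = 0.5068

50.7%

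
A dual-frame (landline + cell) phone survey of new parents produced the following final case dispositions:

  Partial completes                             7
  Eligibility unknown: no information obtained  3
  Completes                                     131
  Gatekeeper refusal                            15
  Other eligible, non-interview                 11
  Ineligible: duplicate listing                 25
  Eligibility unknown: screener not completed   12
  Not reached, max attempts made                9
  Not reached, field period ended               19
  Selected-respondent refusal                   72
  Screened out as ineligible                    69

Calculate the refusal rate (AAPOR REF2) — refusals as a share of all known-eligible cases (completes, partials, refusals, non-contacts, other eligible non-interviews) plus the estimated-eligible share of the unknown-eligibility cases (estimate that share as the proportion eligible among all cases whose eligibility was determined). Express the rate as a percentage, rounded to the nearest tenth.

31.6%

Refused = 15 + 72 = 87
No answer / not reached = 19 + 9 = 28
Unknown eligibility = 12 + 3 = 15
Ineligible = 69 + 25 = 94
Top = 87
Eligible (known) = 131 + 7 + 87 + 28 + 11 = 264
e = 264 / (264 + 94) = 264 / 358 = 0.7374
Estimated eligible among unknowns = 0.7374 × 15 = 11.06
Denom = 264 + 11.06 = 275.06
REF2 = 87 / 275.06 = 0.3163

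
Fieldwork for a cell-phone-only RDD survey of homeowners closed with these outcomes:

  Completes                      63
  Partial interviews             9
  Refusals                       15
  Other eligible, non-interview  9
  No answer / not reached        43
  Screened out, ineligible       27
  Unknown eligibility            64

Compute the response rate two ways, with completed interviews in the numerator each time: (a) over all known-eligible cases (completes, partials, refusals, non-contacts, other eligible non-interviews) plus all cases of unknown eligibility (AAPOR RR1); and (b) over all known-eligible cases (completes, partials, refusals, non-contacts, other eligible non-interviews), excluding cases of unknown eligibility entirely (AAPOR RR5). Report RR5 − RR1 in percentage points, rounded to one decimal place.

14.3

Numerator = 63
Base = 63 + 9 + 15 + 43 + 9 + 64 = 203
RR1 = 63 / 203 = 0.3103
Base = 63 + 9 + 15 + 43 + 9 = 139
RR5 = 63 / 139 = 0.4532
Difference = 45.32 − 31.03 = 14.29 percentage points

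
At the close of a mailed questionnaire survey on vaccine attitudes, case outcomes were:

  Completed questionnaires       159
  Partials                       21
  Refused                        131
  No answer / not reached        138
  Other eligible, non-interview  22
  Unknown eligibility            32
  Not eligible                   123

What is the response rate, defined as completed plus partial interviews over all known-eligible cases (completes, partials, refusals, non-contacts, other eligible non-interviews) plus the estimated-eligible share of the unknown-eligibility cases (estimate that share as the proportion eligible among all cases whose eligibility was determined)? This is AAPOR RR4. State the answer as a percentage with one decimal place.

Num → 159 + 21 = 180
Eligible (known) → 159 + 21 + 131 + 138 + 22 = 471
e = 471 / (471 + 123) = 471 / 594 = 0.7929
Eligible share of unknowns → 0.7929 × 32 = 25.37
Denom → 471 + 25.37 = 496.37
RR4 = 180 / 496.37 = 0.3626

36.3%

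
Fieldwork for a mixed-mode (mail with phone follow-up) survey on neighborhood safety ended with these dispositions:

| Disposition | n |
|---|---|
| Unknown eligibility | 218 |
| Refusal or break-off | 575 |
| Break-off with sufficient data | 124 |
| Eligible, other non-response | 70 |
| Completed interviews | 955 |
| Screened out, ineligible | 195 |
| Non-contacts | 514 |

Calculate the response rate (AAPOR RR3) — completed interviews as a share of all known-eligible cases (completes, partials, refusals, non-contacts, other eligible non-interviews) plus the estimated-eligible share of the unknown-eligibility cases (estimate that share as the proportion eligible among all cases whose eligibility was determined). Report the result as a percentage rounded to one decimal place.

Top = 955
Known eligible = 955 + 124 + 575 + 514 + 70 = 2238
e = 2238 / (2238 + 195) = 2238 / 2433 = 0.9199
Estimated eligible among unknowns = 0.9199 × 218 = 200.54
Denominator = 2238 + 200.54 = 2438.54
RR3 = 955 / 2438.54 = 0.3916

39.2%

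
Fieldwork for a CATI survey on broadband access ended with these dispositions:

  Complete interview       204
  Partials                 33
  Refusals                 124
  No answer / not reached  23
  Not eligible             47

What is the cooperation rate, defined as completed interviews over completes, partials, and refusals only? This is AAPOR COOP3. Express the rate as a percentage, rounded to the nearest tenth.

Top: 204
Base: 204 + 33 + 124 = 361
COOP3 = 204 / 361 = 0.5651

56.5%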